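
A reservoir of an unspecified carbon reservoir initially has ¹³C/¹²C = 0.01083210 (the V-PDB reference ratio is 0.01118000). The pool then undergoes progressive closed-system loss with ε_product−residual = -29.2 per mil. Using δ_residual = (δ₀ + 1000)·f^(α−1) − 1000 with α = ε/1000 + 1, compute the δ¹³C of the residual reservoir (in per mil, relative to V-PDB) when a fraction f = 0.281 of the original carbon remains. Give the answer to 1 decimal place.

5.5 per mil

δ₀ = (0.01083210/0.01118000 − 1)×1000 = (0.968882 − 1)×1000 = -31.118 per mil
α − 1 = ε/1000 = -0.0292
f^(α−1) = 0.281^(-0.0292) = 1.037762
δ_res = (-31.118 + 1000) × 1.037762 − 1000 = 1005.469 − 1000 = 5.47 per mil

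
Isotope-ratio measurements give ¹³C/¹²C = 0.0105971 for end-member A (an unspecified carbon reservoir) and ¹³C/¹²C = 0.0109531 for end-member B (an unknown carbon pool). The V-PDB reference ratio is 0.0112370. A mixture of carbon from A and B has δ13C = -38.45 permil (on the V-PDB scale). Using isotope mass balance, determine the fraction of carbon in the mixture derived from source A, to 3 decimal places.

0.416

δ_A = (0.0105971/0.0112370 − 1)×1000 = (0.943054 − 1)×1000 = -56.946 permil
δ_B = (0.0109531/0.0112370 − 1)×1000 = (0.974735 − 1)×1000 = -25.265 permil
f_A = (δ_mix − δ_B)/(δ_A − δ_B) = (-38.45 − (-25.265))/(-56.946 − (-25.265))
f_A = -13.185 / -31.681 = 0.4162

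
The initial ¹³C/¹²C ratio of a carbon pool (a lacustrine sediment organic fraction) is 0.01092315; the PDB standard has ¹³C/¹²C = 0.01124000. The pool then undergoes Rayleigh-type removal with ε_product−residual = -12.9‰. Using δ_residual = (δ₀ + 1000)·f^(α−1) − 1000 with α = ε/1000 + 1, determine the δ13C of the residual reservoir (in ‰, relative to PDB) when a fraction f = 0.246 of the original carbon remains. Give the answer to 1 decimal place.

-10.4‰

δ₀ = (0.01092315/0.01124000 − 1)×1000 = (0.971810 − 1)×1000 = -28.190‰
α − 1 = ε/1000 = -0.0129
f^(α−1) = 0.246^(-0.0129) = 1.018256
δ_res = (-28.190 + 1000) × 1.018256 − 1000 = 989.552 − 1000 = -10.45‰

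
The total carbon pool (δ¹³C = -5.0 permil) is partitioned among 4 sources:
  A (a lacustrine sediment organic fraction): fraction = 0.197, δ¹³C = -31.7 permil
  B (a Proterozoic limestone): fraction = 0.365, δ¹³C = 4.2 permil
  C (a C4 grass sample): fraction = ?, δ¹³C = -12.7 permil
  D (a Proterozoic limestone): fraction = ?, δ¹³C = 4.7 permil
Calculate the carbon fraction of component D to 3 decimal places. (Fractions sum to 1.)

Let f_D and f_C be the unknown fractions; fractions sum to 1 so f_D + f_C = 0.438.
Mass balance: Σ fᵢ·δᵢ = δ_bulk ⇒ f_D·(4.7) + f_C·(-12.7) = -5.0 − (-4.712) = -0.288
Substitute f_C = 0.438 − f_D:
f_D·(4.7 − -12.7) = -0.288 − 0.438×(-12.7) = 5.274
f_D = 5.274 / 17.4 = 0.3031

0.303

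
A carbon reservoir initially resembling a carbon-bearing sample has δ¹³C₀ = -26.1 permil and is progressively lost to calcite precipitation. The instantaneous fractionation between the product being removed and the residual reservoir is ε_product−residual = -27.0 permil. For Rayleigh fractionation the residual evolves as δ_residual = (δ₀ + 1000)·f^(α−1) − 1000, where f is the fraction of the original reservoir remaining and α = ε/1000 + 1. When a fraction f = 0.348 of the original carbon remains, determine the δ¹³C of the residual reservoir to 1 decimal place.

2.1 permil

Rayleigh residual: δ_res = (δ₀ + 1000)·f^(α−1) − 1000
α = ε/1000 + 1 = 0.97300, so α − 1 = -0.02700
f^(α−1) = 0.348^(-0.02700) = 1.028910
δ_res = (-26.1 + 1000) × 1.028910 − 1000 = 1002.055 − 1000 = 2.06 permil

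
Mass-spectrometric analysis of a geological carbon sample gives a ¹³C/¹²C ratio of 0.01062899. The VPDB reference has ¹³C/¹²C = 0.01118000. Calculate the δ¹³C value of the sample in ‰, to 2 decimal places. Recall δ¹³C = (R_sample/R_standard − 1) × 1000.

-49.29‰

δ¹³C = (R_sample / R_standard − 1) × 1000
R_sample / R_standard = 0.01062899 / 0.01118000 = 0.950715
δ¹³C = (0.950715 − 1) × 1000 = -49.285‰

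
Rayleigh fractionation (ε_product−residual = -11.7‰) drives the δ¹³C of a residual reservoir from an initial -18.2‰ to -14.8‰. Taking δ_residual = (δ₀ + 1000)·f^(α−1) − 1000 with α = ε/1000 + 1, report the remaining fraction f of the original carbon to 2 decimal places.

0.74

α − 1 = ε/1000 = -0.0117
(δ_res + 1000)/(δ₀ + 1000) = (-14.8 + 1000)/(-18.2 + 1000) = 985.2/981.8 = 1.003463
f = 1.003463^(1/-0.0117) = exp(ln(1.003463)/-0.0117) = exp(0.00346/-0.0117)
f = exp(-0.2955) = 0.7442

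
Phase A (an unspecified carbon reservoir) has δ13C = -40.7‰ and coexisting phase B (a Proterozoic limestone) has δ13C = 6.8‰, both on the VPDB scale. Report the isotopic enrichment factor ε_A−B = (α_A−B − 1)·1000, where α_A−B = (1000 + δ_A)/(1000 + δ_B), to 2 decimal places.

α_A−B = (1000 + -40.7) / (1000 + 6.8) = 959.3 / 1006.8 = 0.952821
ε_A−B = (0.952821 − 1) × 1000 = -47.179‰
(The approximation ε ≈ δ_A − δ_B would give -47.5‰.)

-47.18‰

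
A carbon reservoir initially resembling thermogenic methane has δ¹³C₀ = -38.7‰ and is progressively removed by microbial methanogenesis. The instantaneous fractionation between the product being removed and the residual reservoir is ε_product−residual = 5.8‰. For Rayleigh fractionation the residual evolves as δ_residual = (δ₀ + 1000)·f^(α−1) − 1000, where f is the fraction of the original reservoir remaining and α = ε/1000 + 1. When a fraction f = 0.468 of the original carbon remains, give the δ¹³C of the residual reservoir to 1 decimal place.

Rayleigh residual: δ_res = (δ₀ + 1000)·f^(α−1) − 1000
α = ε/1000 + 1 = 1.00580, so α − 1 = 0.00580
f^(α−1) = 0.468^(0.00580) = 0.995606
δ_res = (-38.7 + 1000) × 0.995606 − 1000 = 957.076 − 1000 = -42.92‰

-42.9‰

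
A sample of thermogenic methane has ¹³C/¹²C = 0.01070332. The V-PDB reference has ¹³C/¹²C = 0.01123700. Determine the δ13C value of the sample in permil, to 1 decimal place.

-47.5 permil

δ13C = (R_sample / R_standard − 1) × 1000
R_sample / R_standard = 0.01070332 / 0.01123700 = 0.952507
δ13C = (0.952507 − 1) × 1000 = -47.49 permil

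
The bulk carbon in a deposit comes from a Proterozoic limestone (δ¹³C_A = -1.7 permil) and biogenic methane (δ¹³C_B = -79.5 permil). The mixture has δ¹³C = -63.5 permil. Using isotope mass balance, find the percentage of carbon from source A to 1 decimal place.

δ_mix = f_A·δ_A + (1 − f_A)·δ_B  ⇒  f_A = (δ_mix − δ_B)/(δ_A − δ_B)
f_A = (-63.5 − (-79.5)) / (-1.7 − (-79.5))
f_A = 16.0 / 77.8 = 0.2057

20.6%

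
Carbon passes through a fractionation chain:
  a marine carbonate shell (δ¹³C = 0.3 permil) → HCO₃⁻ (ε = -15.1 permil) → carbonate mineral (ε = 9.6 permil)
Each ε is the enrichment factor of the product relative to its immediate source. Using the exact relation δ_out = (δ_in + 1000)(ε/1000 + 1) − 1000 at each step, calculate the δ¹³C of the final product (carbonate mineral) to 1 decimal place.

-5.3 permil

step 1: δ = (0.30 + 1000)·(-15.1/1000 + 1) − 1000 = -14.80 permil
step 2: δ = (-14.80 + 1000)·(9.6/1000 + 1) − 1000 = -5.35 permil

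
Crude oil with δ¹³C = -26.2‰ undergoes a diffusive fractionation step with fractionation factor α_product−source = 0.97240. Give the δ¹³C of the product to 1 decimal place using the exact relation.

δ_product = (δ_source + 1000)·α − 1000
δ_product = (-26.2 + 1000) × 0.97240 − 1000
δ_product = 946.923 − 1000 = -53.08‰

-53.1‰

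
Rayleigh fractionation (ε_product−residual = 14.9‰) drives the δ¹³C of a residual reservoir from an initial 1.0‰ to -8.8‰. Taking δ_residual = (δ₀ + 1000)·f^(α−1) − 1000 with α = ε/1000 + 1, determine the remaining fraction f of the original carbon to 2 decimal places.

0.52

α − 1 = ε/1000 = 0.0149
(δ_res + 1000)/(δ₀ + 1000) = (-8.8 + 1000)/(1.0 + 1000) = 991.2/1001.0 = 0.990210
f = 0.990210^(1/0.0149) = exp(ln(0.990210)/0.0149) = exp(-0.00984/0.0149)
f = exp(-0.6603) = 0.5167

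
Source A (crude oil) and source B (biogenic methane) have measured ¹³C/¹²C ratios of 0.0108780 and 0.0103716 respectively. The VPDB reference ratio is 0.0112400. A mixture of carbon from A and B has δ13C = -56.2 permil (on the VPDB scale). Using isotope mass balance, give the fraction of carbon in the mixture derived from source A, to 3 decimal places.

0.467

δ_A = (0.0108780/0.0112400 − 1)×1000 = (0.967794 − 1)×1000 = -32.206 permil
δ_B = (0.0103716/0.0112400 − 1)×1000 = (0.922740 − 1)×1000 = -77.260 permil
f_A = (δ_mix − δ_B)/(δ_A − δ_B) = (-56.2 − (-77.260))/(-32.206 − (-77.260))
f_A = 21.060 / 45.053 = 0.4674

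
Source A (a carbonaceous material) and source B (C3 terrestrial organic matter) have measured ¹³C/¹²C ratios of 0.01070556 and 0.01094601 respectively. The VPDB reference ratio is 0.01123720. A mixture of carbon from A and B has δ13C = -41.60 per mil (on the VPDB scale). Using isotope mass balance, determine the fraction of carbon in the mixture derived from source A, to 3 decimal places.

0.733

δ_A = (0.01070556/0.01123720 − 1)×1000 = (0.952689 − 1)×1000 = -47.311 per mil
δ_B = (0.01094601/0.01123720 − 1)×1000 = (0.974087 − 1)×1000 = -25.913 per mil
f_A = (δ_mix − δ_B)/(δ_A − δ_B) = (-41.60 − (-25.913))/(-47.311 − (-25.913))
f_A = -15.687 / -21.398 = 0.7331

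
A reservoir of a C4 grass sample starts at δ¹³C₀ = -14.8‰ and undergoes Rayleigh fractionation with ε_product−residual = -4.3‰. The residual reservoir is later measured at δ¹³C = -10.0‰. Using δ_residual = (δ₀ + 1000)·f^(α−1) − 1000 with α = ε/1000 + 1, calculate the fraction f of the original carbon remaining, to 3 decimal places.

α − 1 = ε/1000 = -0.0043
(δ_res + 1000)/(δ₀ + 1000) = (-10.0 + 1000)/(-14.8 + 1000) = 990.0/985.2 = 1.004872
f = 1.004872^(1/-0.0043) = exp(ln(1.004872)/-0.0043) = exp(0.00486/-0.0043)
f = exp(-1.1303) = 0.3229

0.323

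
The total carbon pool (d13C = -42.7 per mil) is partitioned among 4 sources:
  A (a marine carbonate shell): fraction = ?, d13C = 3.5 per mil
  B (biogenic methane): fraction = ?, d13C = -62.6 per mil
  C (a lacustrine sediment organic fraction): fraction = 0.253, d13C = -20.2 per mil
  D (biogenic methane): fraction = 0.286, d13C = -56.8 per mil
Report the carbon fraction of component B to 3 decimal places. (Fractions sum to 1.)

0.347

Let f_B and f_A be the unknown fractions; fractions sum to 1 so f_B + f_A = 0.461.
Mass balance: Σ fᵢ·δᵢ = δ_bulk ⇒ f_B·(-62.6) + f_A·(3.5) = -42.7 − (-21.355) = -21.345
Substitute f_A = 0.461 − f_B:
f_B·(-62.6 − 3.5) = -21.345 − 0.461×(3.5) = -22.958
f_B = -22.958 / -66.1 = 0.3473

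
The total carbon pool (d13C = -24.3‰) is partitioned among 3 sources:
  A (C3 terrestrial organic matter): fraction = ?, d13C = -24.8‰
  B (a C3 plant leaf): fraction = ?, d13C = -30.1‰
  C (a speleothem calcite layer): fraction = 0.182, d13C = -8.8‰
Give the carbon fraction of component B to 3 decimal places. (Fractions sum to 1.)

0.455

Let f_B and f_A be the unknown fractions; fractions sum to 1 so f_B + f_A = 0.818.
Mass balance: Σ fᵢ·δᵢ = δ_bulk ⇒ f_B·(-30.1) + f_A·(-24.8) = -24.3 − (-1.602) = -22.698
Substitute f_A = 0.818 − f_B:
f_B·(-30.1 − -24.8) = -22.698 − 0.818×(-24.8) = -2.412
f_B = -2.412 / -5.3 = 0.4551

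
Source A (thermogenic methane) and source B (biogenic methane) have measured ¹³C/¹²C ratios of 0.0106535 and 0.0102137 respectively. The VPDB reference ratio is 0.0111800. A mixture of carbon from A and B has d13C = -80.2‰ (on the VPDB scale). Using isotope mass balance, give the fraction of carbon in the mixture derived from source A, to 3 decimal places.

0.158

δ_A = (0.0106535/0.0111800 − 1)×1000 = (0.952907 − 1)×1000 = -47.093‰
δ_B = (0.0102137/0.0111800 − 1)×1000 = (0.913569 − 1)×1000 = -86.431‰
f_A = (δ_mix − δ_B)/(δ_A − δ_B) = (-80.2 − (-86.431))/(-47.093 − (-86.431))
f_A = 6.231 / 39.338 = 0.1584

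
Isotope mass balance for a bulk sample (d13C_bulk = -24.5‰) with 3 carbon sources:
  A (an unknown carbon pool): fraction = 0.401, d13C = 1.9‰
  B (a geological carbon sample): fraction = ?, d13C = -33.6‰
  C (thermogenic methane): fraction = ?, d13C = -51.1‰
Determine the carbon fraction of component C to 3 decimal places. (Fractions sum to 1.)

0.293

Let f_C and f_B be the unknown fractions; fractions sum to 1 so f_C + f_B = 0.599.
Mass balance: Σ fᵢ·δᵢ = δ_bulk ⇒ f_C·(-51.1) + f_B·(-33.6) = -24.5 − (0.762) = -25.262
Substitute f_B = 0.599 − f_C:
f_C·(-51.1 − -33.6) = -25.262 − 0.599×(-33.6) = -5.136
f_C = -5.136 / -17.5 = 0.2935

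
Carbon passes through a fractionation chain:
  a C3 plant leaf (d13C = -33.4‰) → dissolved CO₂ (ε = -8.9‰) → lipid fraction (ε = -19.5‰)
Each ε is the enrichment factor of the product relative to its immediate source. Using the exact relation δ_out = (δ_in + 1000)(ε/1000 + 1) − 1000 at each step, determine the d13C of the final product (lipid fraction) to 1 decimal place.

step 1: δ = (-33.40 + 1000)·(-8.9/1000 + 1) − 1000 = -42.00‰
step 2: δ = (-42.00 + 1000)·(-19.5/1000 + 1) − 1000 = -60.68‰

-60.7‰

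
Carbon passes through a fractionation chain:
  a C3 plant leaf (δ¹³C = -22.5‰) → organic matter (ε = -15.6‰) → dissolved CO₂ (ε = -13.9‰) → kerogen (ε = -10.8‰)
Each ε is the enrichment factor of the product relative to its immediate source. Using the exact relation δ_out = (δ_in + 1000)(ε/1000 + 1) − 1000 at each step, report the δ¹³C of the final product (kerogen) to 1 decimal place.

step 1: δ = (-22.50 + 1000)·(-15.6/1000 + 1) − 1000 = -37.75‰
step 2: δ = (-37.75 + 1000)·(-13.9/1000 + 1) − 1000 = -51.12‰
step 3: δ = (-51.12 + 1000)·(-10.8/1000 + 1) − 1000 = -61.37‰

-61.4‰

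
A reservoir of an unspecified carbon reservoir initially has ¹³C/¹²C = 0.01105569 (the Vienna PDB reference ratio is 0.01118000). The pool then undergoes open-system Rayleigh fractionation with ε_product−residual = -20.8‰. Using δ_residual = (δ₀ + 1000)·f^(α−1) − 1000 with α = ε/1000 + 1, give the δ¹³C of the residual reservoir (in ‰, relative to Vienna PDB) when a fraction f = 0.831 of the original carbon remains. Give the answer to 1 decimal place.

δ₀ = (0.01105569/0.01118000 − 1)×1000 = (0.988881 − 1)×1000 = -11.119‰
α − 1 = ε/1000 = -0.0208
f^(α−1) = 0.831^(-0.0208) = 1.003858
δ_res = (-11.119 + 1000) × 1.003858 − 1000 = 992.696 − 1000 = -7.30‰

-7.3‰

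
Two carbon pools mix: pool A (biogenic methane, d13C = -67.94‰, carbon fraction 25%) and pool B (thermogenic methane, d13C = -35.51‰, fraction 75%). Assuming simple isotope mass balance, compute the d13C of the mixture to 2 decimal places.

-43.62‰

δ_mix = f_A·δ_A + f_B·δ_B
δ_mix = 0.25 × (-67.94) + 0.75 × (-35.51)
δ_mix = -16.985 + -26.633 = -43.617‰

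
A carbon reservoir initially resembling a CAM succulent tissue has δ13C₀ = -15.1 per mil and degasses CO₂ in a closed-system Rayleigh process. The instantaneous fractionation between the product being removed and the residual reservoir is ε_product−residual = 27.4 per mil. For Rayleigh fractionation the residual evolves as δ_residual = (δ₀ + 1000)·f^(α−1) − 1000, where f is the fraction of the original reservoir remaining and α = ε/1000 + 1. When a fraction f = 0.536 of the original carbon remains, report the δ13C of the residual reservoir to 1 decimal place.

-31.8 per mil

Rayleigh residual: δ_res = (δ₀ + 1000)·f^(α−1) − 1000
α = ε/1000 + 1 = 1.02740, so α − 1 = 0.02740
f^(α−1) = 0.536^(0.02740) = 0.983058
δ_res = (-15.1 + 1000) × 0.983058 − 1000 = 968.214 − 1000 = -31.79 per mil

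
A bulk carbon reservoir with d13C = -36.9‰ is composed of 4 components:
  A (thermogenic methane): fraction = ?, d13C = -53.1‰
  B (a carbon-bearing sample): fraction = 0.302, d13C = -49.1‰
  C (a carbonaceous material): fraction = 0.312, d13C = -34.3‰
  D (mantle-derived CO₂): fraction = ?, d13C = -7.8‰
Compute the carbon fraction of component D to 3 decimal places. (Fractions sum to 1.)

Let f_D and f_A be the unknown fractions; fractions sum to 1 so f_D + f_A = 0.386.
Mass balance: Σ fᵢ·δᵢ = δ_bulk ⇒ f_D·(-7.8) + f_A·(-53.1) = -36.9 − (-25.530) = -11.370
Substitute f_A = 0.386 − f_D:
f_D·(-7.8 − -53.1) = -11.370 − 0.386×(-53.1) = 9.126
f_D = 9.126 / 45.3 = 0.2015

0.201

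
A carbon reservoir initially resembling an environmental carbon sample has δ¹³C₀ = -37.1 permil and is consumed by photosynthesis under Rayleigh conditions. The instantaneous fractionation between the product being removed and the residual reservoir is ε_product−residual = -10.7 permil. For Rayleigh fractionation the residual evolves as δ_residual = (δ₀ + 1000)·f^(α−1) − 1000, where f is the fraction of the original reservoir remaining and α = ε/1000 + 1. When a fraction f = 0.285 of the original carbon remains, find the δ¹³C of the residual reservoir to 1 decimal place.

Rayleigh residual: δ_res = (δ₀ + 1000)·f^(α−1) − 1000
α = ε/1000 + 1 = 0.98930, so α − 1 = -0.01070
f^(α−1) = 0.285^(-0.01070) = 1.013522
δ_res = (-37.1 + 1000) × 1.013522 − 1000 = 975.920 − 1000 = -24.08 permil

-24.1 permil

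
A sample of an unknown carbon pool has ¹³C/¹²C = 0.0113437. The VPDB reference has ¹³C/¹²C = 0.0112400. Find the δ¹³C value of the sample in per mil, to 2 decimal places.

9.23 per mil

δ¹³C = (R_sample / R_standard − 1) × 1000
R_sample / R_standard = 0.0113437 / 0.0112400 = 1.009226
δ¹³C = (1.009226 − 1) × 1000 = 9.226 per mil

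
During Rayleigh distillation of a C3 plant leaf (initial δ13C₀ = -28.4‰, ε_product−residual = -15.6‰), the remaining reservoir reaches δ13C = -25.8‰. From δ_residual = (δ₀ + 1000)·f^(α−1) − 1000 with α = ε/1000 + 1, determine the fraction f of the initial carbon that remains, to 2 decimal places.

0.84

α − 1 = ε/1000 = -0.0156
(δ_res + 1000)/(δ₀ + 1000) = (-25.8 + 1000)/(-28.4 + 1000) = 974.2/971.6 = 1.002676
f = 1.002676^(1/-0.0156) = exp(ln(1.002676)/-0.0156) = exp(0.00267/-0.0156)
f = exp(-0.1713) = 0.8426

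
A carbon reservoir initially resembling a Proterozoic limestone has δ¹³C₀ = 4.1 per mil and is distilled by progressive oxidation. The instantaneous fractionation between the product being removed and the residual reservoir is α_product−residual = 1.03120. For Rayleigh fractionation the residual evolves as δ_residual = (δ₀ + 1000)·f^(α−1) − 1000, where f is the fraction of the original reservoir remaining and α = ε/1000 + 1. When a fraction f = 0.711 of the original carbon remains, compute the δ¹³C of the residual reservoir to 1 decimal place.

Rayleigh residual: δ_res = (δ₀ + 1000)·f^(α−1) − 1000
α − 1 = 0.03120
f^(α−1) = 0.711^(0.03120) = 0.989415
δ_res = (4.1 + 1000) × 0.989415 − 1000 = 993.471 − 1000 = -6.53 per mil

-6.5 per mil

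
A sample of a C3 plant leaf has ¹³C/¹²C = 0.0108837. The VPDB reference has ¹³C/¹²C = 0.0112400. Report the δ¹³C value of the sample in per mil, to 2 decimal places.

δ¹³C = (R_sample / R_standard − 1) × 1000
R_sample / R_standard = 0.0108837 / 0.0112400 = 0.968301
δ¹³C = (0.968301 − 1) × 1000 = -31.699 per mil

-31.70 per mil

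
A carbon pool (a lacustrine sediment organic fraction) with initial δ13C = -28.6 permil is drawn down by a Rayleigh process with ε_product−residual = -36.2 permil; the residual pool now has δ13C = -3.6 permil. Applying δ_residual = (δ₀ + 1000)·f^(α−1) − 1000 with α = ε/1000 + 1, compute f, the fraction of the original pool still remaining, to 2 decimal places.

0.50

α − 1 = ε/1000 = -0.0362
(δ_res + 1000)/(δ₀ + 1000) = (-3.6 + 1000)/(-28.6 + 1000) = 996.4/971.4 = 1.025736
f = 1.025736^(1/-0.0362) = exp(ln(1.025736)/-0.0362) = exp(0.02541/-0.0362)
f = exp(-0.7019) = 0.4956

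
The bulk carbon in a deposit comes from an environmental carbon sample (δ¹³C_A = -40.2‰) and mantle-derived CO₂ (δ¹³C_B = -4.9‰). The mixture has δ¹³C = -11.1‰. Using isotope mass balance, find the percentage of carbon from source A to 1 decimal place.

17.6%

δ_mix = f_A·δ_A + (1 − f_A)·δ_B  ⇒  f_A = (δ_mix − δ_B)/(δ_A − δ_B)
f_A = (-11.1 − (-4.9)) / (-40.2 − (-4.9))
f_A = -6.2 / -35.3 = 0.1756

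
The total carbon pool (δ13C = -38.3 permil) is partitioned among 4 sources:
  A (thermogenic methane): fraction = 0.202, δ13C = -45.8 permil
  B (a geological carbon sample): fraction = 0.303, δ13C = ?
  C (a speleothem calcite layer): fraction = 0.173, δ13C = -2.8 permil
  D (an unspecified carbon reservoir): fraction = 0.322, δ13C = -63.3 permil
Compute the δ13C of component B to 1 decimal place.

Isotope mass balance: δ_bulk = Σ fᵢ·δᵢ.
-38.3 = 0.202×(-45.8) + 0.303×δ_B + 0.173×(-2.8) + 0.322×(-63.3)
0.303·δ_B = -38.3 − (-30.119) = -8.181
δ_B = -8.181 / 0.303 = -27.00 permil

-27.0 permil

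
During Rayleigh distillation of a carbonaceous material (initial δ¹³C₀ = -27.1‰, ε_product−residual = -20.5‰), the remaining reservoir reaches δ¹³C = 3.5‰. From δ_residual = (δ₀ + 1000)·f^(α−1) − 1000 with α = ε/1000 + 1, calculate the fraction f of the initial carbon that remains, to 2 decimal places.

α − 1 = ε/1000 = -0.0205
(δ_res + 1000)/(δ₀ + 1000) = (3.5 + 1000)/(-27.1 + 1000) = 1003.5/972.9 = 1.031452
f = 1.031452^(1/-0.0205) = exp(ln(1.031452)/-0.0205) = exp(0.03097/-0.0205)
f = exp(-1.5106) = 0.2208

0.22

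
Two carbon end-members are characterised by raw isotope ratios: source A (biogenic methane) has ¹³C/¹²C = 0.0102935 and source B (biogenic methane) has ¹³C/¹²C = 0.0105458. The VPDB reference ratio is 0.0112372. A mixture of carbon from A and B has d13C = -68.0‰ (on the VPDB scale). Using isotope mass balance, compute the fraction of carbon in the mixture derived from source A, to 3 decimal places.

0.288

δ_A = (0.0102935/0.0112372 − 1)×1000 = (0.916020 − 1)×1000 = -83.980‰
δ_B = (0.0105458/0.0112372 − 1)×1000 = (0.938472 − 1)×1000 = -61.528‰
f_A = (δ_mix − δ_B)/(δ_A − δ_B) = (-68.0 − (-61.528))/(-83.980 − (-61.528))
f_A = -6.472 / -22.452 = 0.2883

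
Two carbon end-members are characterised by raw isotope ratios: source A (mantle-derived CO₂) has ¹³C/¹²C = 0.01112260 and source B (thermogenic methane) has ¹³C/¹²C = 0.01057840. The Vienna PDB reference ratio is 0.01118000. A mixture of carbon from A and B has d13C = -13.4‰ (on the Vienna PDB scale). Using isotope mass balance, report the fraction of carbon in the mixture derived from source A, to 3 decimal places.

0.830

δ_A = (0.01112260/0.01118000 − 1)×1000 = (0.994866 − 1)×1000 = -5.134‰
δ_B = (0.01057840/0.01118000 − 1)×1000 = (0.946190 − 1)×1000 = -53.810‰
f_A = (δ_mix − δ_B)/(δ_A − δ_B) = (-13.4 − (-53.810))/(-5.134 − (-53.810))
f_A = 40.410 / 48.676 = 0.8302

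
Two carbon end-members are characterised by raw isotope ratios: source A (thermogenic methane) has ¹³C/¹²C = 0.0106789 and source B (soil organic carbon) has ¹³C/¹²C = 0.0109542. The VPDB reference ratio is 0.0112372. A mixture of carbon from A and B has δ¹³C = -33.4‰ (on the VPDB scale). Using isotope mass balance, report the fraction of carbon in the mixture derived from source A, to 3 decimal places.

0.335

δ_A = (0.0106789/0.0112372 − 1)×1000 = (0.950317 − 1)×1000 = -49.683‰
δ_B = (0.0109542/0.0112372 − 1)×1000 = (0.974816 − 1)×1000 = -25.184‰
f_A = (δ_mix − δ_B)/(δ_A − δ_B) = (-33.4 − (-25.184))/(-49.683 − (-25.184))
f_A = -8.216 / -24.499 = 0.3354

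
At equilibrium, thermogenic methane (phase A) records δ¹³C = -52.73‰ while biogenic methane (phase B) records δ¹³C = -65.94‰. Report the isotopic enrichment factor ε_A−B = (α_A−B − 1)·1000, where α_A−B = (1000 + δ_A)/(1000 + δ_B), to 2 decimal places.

14.14‰

α_A−B = (1000 + -52.73) / (1000 + -65.94) = 947.27 / 934.06 = 1.014143
ε_A−B = (1.014143 − 1) × 1000 = 14.143‰
(The approximation ε ≈ δ_A − δ_B would give 13.21‰.)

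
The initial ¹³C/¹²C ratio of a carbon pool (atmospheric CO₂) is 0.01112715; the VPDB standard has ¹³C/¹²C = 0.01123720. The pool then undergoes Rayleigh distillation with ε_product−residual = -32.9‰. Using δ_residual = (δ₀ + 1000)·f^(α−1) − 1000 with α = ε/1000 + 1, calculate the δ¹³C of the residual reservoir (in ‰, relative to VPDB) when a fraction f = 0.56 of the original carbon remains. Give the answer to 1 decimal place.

δ₀ = (0.01112715/0.01123720 − 1)×1000 = (0.990207 − 1)×1000 = -9.793‰
α − 1 = ε/1000 = -0.0329
f^(α−1) = 0.56^(-0.0329) = 1.019259
δ_res = (-9.793 + 1000) × 1.019259 − 1000 = 1009.277 − 1000 = 9.28‰

9.3‰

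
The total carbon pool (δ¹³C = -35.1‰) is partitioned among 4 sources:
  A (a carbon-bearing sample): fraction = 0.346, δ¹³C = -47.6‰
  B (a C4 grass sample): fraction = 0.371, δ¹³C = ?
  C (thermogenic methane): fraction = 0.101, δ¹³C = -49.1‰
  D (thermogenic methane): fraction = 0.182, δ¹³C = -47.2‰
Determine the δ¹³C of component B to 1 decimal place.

Isotope mass balance: δ_bulk = Σ fᵢ·δᵢ.
-35.1 = 0.346×(-47.6) + 0.371×δ_B + 0.101×(-49.1) + 0.182×(-47.2)
0.371·δ_B = -35.1 − (-30.019) = -5.081
δ_B = -5.081 / 0.371 = -13.70‰

-13.7‰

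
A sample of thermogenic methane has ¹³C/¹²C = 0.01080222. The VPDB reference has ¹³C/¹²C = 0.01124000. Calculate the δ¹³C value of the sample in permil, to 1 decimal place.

δ¹³C = (R_sample / R_standard − 1) × 1000
R_sample / R_standard = 0.01080222 / 0.01124000 = 0.961052
δ¹³C = (0.961052 − 1) × 1000 = -38.95 permil

-38.9 permil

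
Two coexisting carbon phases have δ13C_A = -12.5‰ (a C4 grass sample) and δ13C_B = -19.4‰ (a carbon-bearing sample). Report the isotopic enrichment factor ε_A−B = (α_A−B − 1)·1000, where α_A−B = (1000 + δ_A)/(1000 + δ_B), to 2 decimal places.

α_A−B = (1000 + -12.5) / (1000 + -19.4) = 987.5 / 980.6 = 1.007037
ε_A−B = (1.007037 − 1) × 1000 = 7.037‰
(The approximation ε ≈ δ_A − δ_B would give 6.9‰.)

7.04‰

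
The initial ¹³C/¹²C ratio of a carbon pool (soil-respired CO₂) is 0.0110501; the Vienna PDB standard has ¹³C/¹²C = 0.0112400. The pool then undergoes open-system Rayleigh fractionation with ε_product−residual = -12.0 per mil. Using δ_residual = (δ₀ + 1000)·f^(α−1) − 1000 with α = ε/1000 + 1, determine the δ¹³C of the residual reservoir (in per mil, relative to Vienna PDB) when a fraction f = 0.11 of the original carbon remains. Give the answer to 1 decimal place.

9.5 per mil

δ₀ = (0.0110501/0.0112400 − 1)×1000 = (0.983105 − 1)×1000 = -16.895 per mil
α − 1 = ε/1000 = -0.0120
f^(α−1) = 0.11^(-0.0120) = 1.026841
δ_res = (-16.895 + 1000) × 1.026841 − 1000 = 1009.493 − 1000 = 9.49 per mil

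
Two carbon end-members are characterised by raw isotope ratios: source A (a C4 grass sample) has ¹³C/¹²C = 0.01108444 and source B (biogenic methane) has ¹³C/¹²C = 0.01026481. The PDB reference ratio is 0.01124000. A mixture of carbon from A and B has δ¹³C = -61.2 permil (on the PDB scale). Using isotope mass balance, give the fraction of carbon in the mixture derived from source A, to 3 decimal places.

0.351

δ_A = (0.01108444/0.01124000 − 1)×1000 = (0.986160 − 1)×1000 = -13.840 permil
δ_B = (0.01026481/0.01124000 − 1)×1000 = (0.913239 − 1)×1000 = -86.761 permil
f_A = (δ_mix − δ_B)/(δ_A − δ_B) = (-61.2 − (-86.761))/(-13.840 − (-86.761))
f_A = 25.561 / 72.921 = 0.3505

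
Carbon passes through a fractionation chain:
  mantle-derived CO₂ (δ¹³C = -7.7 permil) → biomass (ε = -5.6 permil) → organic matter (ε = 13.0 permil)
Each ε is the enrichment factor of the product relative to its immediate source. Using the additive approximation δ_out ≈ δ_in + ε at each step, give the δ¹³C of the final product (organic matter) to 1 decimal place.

-0.3 permil

step 1: δ ≈ -7.7 + (-5.6) = -13.3 permil
step 2: δ ≈ -13.3 + (13.0) = -0.3 permil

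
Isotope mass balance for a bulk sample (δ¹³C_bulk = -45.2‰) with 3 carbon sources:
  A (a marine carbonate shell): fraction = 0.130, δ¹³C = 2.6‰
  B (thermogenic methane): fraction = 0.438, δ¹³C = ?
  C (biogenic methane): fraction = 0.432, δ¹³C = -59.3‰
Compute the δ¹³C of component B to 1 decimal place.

Isotope mass balance: δ_bulk = Σ fᵢ·δᵢ.
-45.2 = 0.130×(2.6) + 0.438×δ_B + 0.432×(-59.3)
0.438·δ_B = -45.2 − (-25.280) = -19.920
δ_B = -19.920 / 0.438 = -45.48‰

-45.5‰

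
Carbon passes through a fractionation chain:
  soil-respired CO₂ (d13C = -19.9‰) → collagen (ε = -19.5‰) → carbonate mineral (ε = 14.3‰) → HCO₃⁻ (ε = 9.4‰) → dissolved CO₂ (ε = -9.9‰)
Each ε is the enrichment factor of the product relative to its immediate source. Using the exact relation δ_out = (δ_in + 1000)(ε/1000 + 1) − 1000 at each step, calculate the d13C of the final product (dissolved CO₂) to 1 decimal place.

-25.8‰

step 1: δ = (-19.90 + 1000)·(-19.5/1000 + 1) − 1000 = -39.01‰
step 2: δ = (-39.01 + 1000)·(14.3/1000 + 1) − 1000 = -25.27‰
step 3: δ = (-25.27 + 1000)·(9.4/1000 + 1) − 1000 = -16.11‰
step 4: δ = (-16.11 + 1000)·(-9.9/1000 + 1) − 1000 = -25.85‰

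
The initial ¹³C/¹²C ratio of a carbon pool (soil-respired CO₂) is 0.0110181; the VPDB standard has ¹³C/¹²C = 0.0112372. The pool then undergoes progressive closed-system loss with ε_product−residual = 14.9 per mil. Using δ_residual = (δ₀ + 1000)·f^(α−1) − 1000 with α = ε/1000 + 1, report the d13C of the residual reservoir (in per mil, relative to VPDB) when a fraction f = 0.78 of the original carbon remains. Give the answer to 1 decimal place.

-23.1 per mil

δ₀ = (0.0110181/0.0112372 − 1)×1000 = (0.980502 − 1)×1000 = -19.498 per mil
α − 1 = ε/1000 = 0.0149
f^(α−1) = 0.78^(0.0149) = 0.996305
δ_res = (-19.498 + 1000) × 0.996305 − 1000 = 976.879 − 1000 = -23.12 per mil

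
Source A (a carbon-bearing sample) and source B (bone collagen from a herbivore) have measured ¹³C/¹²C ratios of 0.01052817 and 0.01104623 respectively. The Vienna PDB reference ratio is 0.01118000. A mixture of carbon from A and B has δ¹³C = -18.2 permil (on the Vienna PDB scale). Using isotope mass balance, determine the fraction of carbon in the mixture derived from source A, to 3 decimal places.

δ_A = (0.01052817/0.01118000 − 1)×1000 = (0.941697 − 1)×1000 = -58.303 permil
δ_B = (0.01104623/0.01118000 − 1)×1000 = (0.988035 − 1)×1000 = -11.965 permil
f_A = (δ_mix − δ_B)/(δ_A − δ_B) = (-18.2 − (-11.965))/(-58.303 − (-11.965))
f_A = -6.235 / -46.338 = 0.1346

0.135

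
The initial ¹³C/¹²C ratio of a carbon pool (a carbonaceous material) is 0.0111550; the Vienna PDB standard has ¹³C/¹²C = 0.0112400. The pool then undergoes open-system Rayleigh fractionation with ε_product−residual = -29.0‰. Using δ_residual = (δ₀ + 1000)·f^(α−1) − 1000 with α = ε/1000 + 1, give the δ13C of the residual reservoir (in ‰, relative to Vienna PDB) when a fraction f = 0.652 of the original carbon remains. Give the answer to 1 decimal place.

δ₀ = (0.0111550/0.0112400 − 1)×1000 = (0.992438 − 1)×1000 = -7.562‰
α − 1 = ε/1000 = -0.0290
f^(α−1) = 0.652^(-0.0290) = 1.012481
δ_res = (-7.562 + 1000) × 1.012481 − 1000 = 1004.824 − 1000 = 4.82‰

4.8‰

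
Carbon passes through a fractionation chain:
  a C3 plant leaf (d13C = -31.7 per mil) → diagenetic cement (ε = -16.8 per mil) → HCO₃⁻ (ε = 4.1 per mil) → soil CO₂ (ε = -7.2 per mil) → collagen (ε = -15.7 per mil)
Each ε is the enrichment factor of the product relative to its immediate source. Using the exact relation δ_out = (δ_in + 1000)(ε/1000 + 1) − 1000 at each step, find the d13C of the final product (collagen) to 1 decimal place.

step 1: δ = (-31.70 + 1000)·(-16.8/1000 + 1) − 1000 = -47.97 per mil
step 2: δ = (-47.97 + 1000)·(4.1/1000 + 1) − 1000 = -44.06 per mil
step 3: δ = (-44.06 + 1000)·(-7.2/1000 + 1) − 1000 = -50.95 per mil
step 4: δ = (-50.95 + 1000)·(-15.7/1000 + 1) − 1000 = -65.85 per mil

-65.8 per mil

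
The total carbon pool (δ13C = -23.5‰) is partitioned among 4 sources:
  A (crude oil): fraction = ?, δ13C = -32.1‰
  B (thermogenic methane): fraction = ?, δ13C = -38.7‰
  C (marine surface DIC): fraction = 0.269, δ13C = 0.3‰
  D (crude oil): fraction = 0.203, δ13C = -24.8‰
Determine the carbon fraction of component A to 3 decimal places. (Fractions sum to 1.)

0.286

Let f_A and f_B be the unknown fractions; fractions sum to 1 so f_A + f_B = 0.528.
Mass balance: Σ fᵢ·δᵢ = δ_bulk ⇒ f_A·(-32.1) + f_B·(-38.7) = -23.5 − (-4.954) = -18.546
Substitute f_B = 0.528 − f_A:
f_A·(-32.1 − -38.7) = -18.546 − 0.528×(-38.7) = 1.887
f_A = 1.887 / 6.6 = 0.2860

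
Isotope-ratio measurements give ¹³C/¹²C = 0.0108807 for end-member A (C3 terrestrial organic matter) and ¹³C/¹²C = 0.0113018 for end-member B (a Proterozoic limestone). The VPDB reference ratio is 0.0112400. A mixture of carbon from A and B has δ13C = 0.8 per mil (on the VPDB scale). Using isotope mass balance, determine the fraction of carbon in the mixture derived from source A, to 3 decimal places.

δ_A = (0.0108807/0.0112400 − 1)×1000 = (0.968034 − 1)×1000 = -31.966 per mil
δ_B = (0.0113018/0.0112400 − 1)×1000 = (1.005498 − 1)×1000 = 5.498 per mil
f_A = (δ_mix − δ_B)/(δ_A − δ_B) = (0.8 − (5.498))/(-31.966 − (5.498))
f_A = -4.698 / -37.464 = 0.1254

0.125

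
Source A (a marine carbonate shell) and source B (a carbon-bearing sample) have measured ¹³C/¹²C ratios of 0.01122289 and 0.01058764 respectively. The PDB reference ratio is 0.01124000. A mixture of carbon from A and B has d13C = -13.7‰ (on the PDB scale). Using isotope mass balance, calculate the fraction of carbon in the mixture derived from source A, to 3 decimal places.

0.785

δ_A = (0.01122289/0.01124000 − 1)×1000 = (0.998478 − 1)×1000 = -1.522‰
δ_B = (0.01058764/0.01124000 − 1)×1000 = (0.941961 − 1)×1000 = -58.039‰
f_A = (δ_mix − δ_B)/(δ_A − δ_B) = (-13.7 − (-58.039))/(-1.522 − (-58.039))
f_A = 44.339 / 56.517 = 0.7845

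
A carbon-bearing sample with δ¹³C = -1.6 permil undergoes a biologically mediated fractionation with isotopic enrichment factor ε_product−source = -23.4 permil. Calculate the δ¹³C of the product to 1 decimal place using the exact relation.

To first order, δ_product ≈ δ_source + ε = -25.0 permil.
Exactly, δ_product = (δ_source + 1000)·(ε/1000 + 1) − 1000.
δ_product = (-1.6 + 1000) × (-23.4/1000 + 1) − 1000
δ_product = -24.96 permil

-25.0 permil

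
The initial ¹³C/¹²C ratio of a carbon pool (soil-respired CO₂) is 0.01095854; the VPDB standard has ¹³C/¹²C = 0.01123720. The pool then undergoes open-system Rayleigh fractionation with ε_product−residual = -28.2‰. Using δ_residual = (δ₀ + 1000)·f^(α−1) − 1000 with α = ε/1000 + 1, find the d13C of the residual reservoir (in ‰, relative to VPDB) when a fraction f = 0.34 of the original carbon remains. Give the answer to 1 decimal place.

5.3‰

δ₀ = (0.01095854/0.01123720 − 1)×1000 = (0.975202 − 1)×1000 = -24.798‰
α − 1 = ε/1000 = -0.0282
f^(α−1) = 0.34^(-0.0282) = 1.030890
δ_res = (-24.798 + 1000) × 1.030890 − 1000 = 1005.326 − 1000 = 5.33‰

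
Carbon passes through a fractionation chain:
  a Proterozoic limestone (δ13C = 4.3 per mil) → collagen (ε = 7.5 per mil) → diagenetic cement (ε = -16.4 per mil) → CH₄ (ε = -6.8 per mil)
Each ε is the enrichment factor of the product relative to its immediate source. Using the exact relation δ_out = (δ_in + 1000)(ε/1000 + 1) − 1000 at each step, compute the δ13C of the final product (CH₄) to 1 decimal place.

step 1: δ = (4.30 + 1000)·(7.5/1000 + 1) − 1000 = 11.83 per mil
step 2: δ = (11.83 + 1000)·(-16.4/1000 + 1) − 1000 = -4.76 per mil
step 3: δ = (-4.76 + 1000)·(-6.8/1000 + 1) − 1000 = -11.53 per mil

-11.5 per mil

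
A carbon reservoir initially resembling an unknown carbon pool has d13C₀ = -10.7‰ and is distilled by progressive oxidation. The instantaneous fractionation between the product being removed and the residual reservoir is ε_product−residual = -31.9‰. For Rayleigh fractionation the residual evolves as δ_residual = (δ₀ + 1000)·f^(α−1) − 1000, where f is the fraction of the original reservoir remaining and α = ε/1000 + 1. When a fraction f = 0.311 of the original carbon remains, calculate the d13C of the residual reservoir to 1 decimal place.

Rayleigh residual: δ_res = (δ₀ + 1000)·f^(α−1) − 1000
α = ε/1000 + 1 = 0.96810, so α − 1 = -0.03190
f^(α−1) = 0.311^(-0.03190) = 1.037961
δ_res = (-10.7 + 1000) × 1.037961 − 1000 = 1026.855 − 1000 = 26.85‰

26.9‰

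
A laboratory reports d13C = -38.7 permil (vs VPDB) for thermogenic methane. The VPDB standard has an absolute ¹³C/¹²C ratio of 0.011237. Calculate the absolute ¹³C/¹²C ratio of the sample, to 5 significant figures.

0.010802

R_sample = R_standard × (d13C/1000 + 1)
R_sample = 0.011237 × (-38.7/1000 + 1) = 0.011237 × 0.961300
R_sample = 0.0108021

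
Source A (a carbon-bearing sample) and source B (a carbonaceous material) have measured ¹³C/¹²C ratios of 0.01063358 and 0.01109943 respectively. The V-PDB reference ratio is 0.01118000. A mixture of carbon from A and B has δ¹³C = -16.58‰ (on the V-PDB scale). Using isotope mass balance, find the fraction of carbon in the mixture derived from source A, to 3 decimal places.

δ_A = (0.01063358/0.01118000 − 1)×1000 = (0.951125 − 1)×1000 = -48.875‰
δ_B = (0.01109943/0.01118000 − 1)×1000 = (0.992793 − 1)×1000 = -7.207‰
f_A = (δ_mix − δ_B)/(δ_A − δ_B) = (-16.58 − (-7.207))/(-48.875 − (-7.207))
f_A = -9.373 / -41.668 = 0.2250

0.225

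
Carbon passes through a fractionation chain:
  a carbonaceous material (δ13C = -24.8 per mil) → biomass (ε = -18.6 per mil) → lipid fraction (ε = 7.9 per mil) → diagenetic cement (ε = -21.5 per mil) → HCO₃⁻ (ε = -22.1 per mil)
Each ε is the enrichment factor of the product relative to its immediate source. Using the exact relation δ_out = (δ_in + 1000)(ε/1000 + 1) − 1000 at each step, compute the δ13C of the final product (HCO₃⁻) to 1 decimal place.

-77.0 per mil

step 1: δ = (-24.80 + 1000)·(-18.6/1000 + 1) − 1000 = -42.94 per mil
step 2: δ = (-42.94 + 1000)·(7.9/1000 + 1) − 1000 = -35.38 per mil
step 3: δ = (-35.38 + 1000)·(-21.5/1000 + 1) − 1000 = -56.12 per mil
step 4: δ = (-56.12 + 1000)·(-22.1/1000 + 1) − 1000 = -76.98 per mil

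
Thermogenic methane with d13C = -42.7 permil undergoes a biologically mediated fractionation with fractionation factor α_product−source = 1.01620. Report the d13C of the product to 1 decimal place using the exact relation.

-27.2 permil

δ_product = (δ_source + 1000)·α − 1000
δ_product = (-42.7 + 1000) × 1.01620 − 1000
δ_product = 972.808 − 1000 = -27.19 permil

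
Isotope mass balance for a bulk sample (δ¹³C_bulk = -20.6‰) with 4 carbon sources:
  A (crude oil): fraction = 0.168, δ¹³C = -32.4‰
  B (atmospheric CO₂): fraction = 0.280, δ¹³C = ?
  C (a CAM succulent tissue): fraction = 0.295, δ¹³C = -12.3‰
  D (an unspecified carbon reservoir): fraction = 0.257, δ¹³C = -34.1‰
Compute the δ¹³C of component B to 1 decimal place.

-9.9‰

Isotope mass balance: δ_bulk = Σ fᵢ·δᵢ.
-20.6 = 0.168×(-32.4) + 0.280×δ_B + 0.295×(-12.3) + 0.257×(-34.1)
0.280·δ_B = -20.6 − (-17.835) = -2.765
δ_B = -2.765 / 0.280 = -9.87‰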